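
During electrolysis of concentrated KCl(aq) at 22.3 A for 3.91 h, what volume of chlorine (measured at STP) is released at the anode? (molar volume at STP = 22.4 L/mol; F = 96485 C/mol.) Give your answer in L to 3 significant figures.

36.4 L

Q = 22.3 A × 14076 s = 3.139×10^5 C
Moles of electrons = 3.139×10^5 / 96485 = 3.253 mol
2Cl⁻ → Cl₂ + 2e⁻, so n(Cl₂) = 3.253 / 2 = 1.627 mol
V = 1.627 × 22.4 = 36.44 L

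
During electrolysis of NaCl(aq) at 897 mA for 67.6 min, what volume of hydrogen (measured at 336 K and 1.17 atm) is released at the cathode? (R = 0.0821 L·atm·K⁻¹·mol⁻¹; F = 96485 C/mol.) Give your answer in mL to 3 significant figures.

445 mL

Q = 0.897 A × 4056 s = 3638 C
n(e⁻) = 3638 / 96485 = 0.03771 mol
2H⁺ + 2e⁻ → H₂, so n(H₂) = 0.03771 / 2 = 0.01886 mol
V = nRT/P = 0.01886 × 0.0821 × 336 / 1.17 = 0.4447 L
= 445 mL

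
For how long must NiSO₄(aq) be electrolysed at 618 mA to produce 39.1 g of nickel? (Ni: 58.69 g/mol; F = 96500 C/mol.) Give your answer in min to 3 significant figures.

n(Ni) = 39.1 / 58.69 = 0.6662 mol
Ni²⁺ + 2e⁻ → Ni, so n(e⁻) = 2 × 0.6662 = 1.332 mol
Q = 1.332 × 96500 = 1.285×10^5 C
t = Q / I = 1.285×10^5 / 0.618 = 2.079×10^5 s = 3470 min

3470 min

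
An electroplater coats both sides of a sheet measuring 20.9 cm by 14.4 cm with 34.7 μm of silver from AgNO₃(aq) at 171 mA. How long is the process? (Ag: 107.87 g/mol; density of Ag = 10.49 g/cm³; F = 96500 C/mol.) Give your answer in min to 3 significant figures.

Plated area = 2 × 20.9 × 14.4 = 601.9 cm²
Volume = 601.9 × 34.7×10⁻⁴ cm = 2.089 cm³
m(Ag) = 2.089 × 10.49 = 21.91 g
n(Ag) = 21.91 / 107.87 = 0.2031 mol; n(e⁻) = 0.2031 mol
Q = 0.2031 × 96500 = 19600 C
t = 19600 / 0.171 = 1.146×10^5 s = 1910 min

1910 min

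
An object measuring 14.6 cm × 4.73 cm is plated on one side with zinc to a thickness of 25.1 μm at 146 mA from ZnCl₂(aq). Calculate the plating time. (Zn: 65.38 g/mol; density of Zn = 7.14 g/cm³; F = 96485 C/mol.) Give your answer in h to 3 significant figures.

6.95 h

Plated area = 14.6 × 4.73 = 69.06 cm²
Volume = 69.06 × 25.1×10⁻⁴ cm = 0.1733 cm³
m(Zn) = 0.1733 × 7.14 = 1.237 g
n(Zn) = 1.237 / 65.38 = 0.01892 mol; n(e⁻) = 2 × 0.01892 = 0.03784 mol
Q = 0.03784 × 96485 = 3651 C
t = 3651 / 0.146 = 25010 s = 6.95 h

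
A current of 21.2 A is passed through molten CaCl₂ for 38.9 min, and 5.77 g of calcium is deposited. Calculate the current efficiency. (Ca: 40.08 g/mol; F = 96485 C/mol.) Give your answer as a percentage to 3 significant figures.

56.1%

Q = 21.2 × 2334 = 49480 C
n(e⁻) = 49480 / 96485 = 0.5128 mol
Ca²⁺ + 2e⁻ → Ca, so theoretical n(Ca) = 0.2564 mol → 10.28 g
Efficiency = 5.77 / 10.28 = 0.5613 = 56.1%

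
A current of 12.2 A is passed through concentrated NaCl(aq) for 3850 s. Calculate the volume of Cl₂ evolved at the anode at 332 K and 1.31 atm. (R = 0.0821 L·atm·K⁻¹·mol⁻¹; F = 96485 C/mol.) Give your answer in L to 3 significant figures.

5.06 L

Charge passed = 12.2 × 3850 = 46970 C
n(e⁻) = 46970 / 96485 = 0.4868 mol
2Cl⁻ → Cl₂ + 2e⁻, so n(Cl₂) = 0.4868 / 2 = 0.2434 mol
V = nRT/P = 0.2434 × 0.0821 × 332 / 1.31 = 5.064 L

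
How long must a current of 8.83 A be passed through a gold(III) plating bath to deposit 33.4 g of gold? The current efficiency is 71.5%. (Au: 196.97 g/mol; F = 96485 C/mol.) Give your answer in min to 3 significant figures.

n(Au) = 33.4 / 196.97 = 0.1696 mol
Au³⁺ + 3e⁻ → Au, so n(e⁻) = 3 × 0.1696 = 0.5088 mol
Q = 0.5088 × 96485 / 0.715 = 68660 C
t = Q / I = 68660 / 8.83 = 7776 s = 130 min

130 min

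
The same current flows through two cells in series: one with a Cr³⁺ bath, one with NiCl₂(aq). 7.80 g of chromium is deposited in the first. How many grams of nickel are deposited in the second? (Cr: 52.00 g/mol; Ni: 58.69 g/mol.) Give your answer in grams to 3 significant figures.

13.2 g

n(Cr) = 7.80 / 52.00 = 0.1500 mol
Cr³⁺ + 3e⁻ → Cr, so n(e⁻) = 3 × 0.1500 = 0.4500 mol
The cells are in series, so the same charge (and hence the same n(e⁻) = 0.4500 mol) passes through both.
Ni²⁺ + 2e⁻ → Ni, so n(Ni) = 0.4500 / 2 = 0.2250 mol
m(Ni) = 0.2250 × 58.69 = 13.2 g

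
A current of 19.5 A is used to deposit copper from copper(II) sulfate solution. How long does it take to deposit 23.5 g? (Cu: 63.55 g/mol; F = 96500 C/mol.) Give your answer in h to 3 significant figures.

1.02 h

n(Cu) = 23.5 / 63.55 = 0.3698 mol
Cu²⁺ + 2e⁻ → Cu, so n(e⁻) = 2 × 0.3698 = 0.7396 mol
Q = 0.7396 × 96500 = 71370 C
t = Q / I = 71370 / 19.5 = 3660 s = 1.02 h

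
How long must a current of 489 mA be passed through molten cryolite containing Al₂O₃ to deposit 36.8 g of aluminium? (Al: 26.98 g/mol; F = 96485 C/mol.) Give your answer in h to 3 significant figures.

224 h

n(Al) = 36.8 / 26.98 = 1.364 mol
Al³⁺ + 3e⁻ → Al, so n(e⁻) = 3 × 1.364 = 4.092 mol
Q = 4.092 × 96485 = 3.948×10^5 C
t = Q / I = 3.948×10^5 / 0.489 = 8.074×10^5 s = 224 h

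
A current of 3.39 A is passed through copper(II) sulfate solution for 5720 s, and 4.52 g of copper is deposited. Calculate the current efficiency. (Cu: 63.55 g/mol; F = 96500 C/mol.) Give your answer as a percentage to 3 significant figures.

Q = 3.39 × 5720 = 19390 C
n(e⁻) = 19390 / 96500 = 0.2009 mol
Cu²⁺ + 2e⁻ → Cu, so theoretical n(Cu) = 0.1005 mol → 6.387 g
Efficiency = 4.52 / 6.387 = 0.7077 = 70.8%

70.8%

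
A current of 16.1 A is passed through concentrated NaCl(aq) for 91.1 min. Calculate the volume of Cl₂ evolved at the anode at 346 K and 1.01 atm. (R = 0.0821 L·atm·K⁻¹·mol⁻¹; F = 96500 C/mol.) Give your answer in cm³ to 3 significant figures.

12800 cm³

Q = 16.1 A × 5466 s = 88000 C
n(e⁻) = 88000 / 96500 = 0.9119 mol
2Cl⁻ → Cl₂ + 2e⁻, so n(Cl₂) = 0.9119 / 2 = 0.4560 mol
V = nRT/P = 0.4560 × 0.0821 × 346 / 1.01 = 12.83 L
= 12800 cm³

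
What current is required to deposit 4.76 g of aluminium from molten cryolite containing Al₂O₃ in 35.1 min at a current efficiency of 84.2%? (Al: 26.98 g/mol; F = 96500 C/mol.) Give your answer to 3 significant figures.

28.8 A

n(Al) = 4.76 / 26.98 = 0.1764 mol
Al³⁺ + 3e⁻ → Al, so n(e⁻) = 3 × 0.1764 = 0.5292 mol
Q = 0.5292 × 96500 / 0.842 = 60650 C
I = Q / t = 60650 / 2106 s = 28.8 A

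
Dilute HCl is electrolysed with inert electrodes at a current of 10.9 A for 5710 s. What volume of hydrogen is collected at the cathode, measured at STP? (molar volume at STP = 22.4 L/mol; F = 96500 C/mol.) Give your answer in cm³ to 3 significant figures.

7220 cm³

Q = 10.9 A × 5710 s = 62240 C
n(e⁻) = Q/F = 62240/96500 = 0.6450 mol
2H⁺ + 2e⁻ → H₂, so n(H₂) = 0.6450 / 2 = 0.3225 mol
V = 0.3225 × 22.4 = 7.224 L
= 7220 cm³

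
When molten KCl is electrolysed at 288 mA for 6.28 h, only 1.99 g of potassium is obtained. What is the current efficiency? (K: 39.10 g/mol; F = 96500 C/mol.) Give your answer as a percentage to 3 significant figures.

75.4%

Q = 0.288 × 22608 = 6511 C
n(e⁻) = 6511 / 96500 = 0.06747 mol
K⁺ + e⁻ → K, so theoretical n(K) = 0.06747 mol → 2.638 g
Efficiency = 1.99 / 2.638 = 0.7544 = 75.4%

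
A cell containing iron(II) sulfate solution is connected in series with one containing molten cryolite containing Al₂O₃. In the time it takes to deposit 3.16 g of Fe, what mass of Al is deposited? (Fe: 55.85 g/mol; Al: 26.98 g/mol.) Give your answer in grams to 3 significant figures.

1.02 g

n(Fe) = 3.16 / 55.85 = 0.05658 mol
Fe²⁺ + 2e⁻ → Fe, so n(e⁻) = 2 × 0.05658 = 0.1132 mol
The cells are in series, so the same charge (and hence the same n(e⁻) = 0.1132 mol) passes through both.
Al³⁺ + 3e⁻ → Al, so n(Al) = 0.1132 / 3 = 0.03773 mol
m(Al) = 0.03773 × 26.98 = 1.02 g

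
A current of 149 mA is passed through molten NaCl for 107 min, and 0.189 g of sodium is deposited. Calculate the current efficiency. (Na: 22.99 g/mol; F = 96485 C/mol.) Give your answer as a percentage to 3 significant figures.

Q = 0.149 × 6420 = 956.6 C
n(e⁻) = 956.6 / 96485 = 0.009914 mol
Na⁺ + e⁻ → Na, so theoretical n(Na) = 0.009914 mol → 0.2279 g
Efficiency = 0.189 / 0.2279 = 0.8293 = 82.9%

82.9%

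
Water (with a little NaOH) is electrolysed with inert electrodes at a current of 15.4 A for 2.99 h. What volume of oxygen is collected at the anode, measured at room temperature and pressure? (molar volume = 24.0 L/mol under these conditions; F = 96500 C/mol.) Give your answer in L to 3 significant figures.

Q = 15.4 A × 10764 s = 1.658×10^5 C
Moles of electrons = 1.658×10^5 / 96500 = 1.718 mol
2H₂O → O₂ + 4H⁺ + 4e⁻, so n(O₂) = 1.718 / 4 = 0.4295 mol
V = 0.4295 × 24.0 = 10.31 L

10.3 L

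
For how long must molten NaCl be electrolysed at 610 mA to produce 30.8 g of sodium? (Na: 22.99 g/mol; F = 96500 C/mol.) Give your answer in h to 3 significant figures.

n(Na) = 30.8 / 22.99 = 1.340 mol
Na⁺ + e⁻ → Na, so n(e⁻) = 1.340 mol
Q = 1.340 × 96500 = 1.293×10^5 C
t = Q / I = 1.293×10^5 / 0.610 = 2.120×10^5 s = 58.9 h

58.9 h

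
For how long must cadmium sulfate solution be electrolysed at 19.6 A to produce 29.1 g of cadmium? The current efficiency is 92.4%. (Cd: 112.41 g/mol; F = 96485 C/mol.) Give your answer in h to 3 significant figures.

n(Cd) = 29.1 / 112.41 = 0.2589 mol
Cd²⁺ + 2e⁻ → Cd, so n(e⁻) = 2 × 0.2589 = 0.5178 mol
Q = 0.5178 × 96485 / 0.924 = 54070 C
t = Q / I = 54070 / 19.6 = 2759 s = 0.766 h

0.766 h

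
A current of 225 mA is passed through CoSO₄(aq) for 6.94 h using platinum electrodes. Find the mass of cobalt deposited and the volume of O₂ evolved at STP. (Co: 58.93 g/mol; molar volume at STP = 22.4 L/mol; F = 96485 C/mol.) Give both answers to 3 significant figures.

1.72 g Co; 0.326 L O₂

Q = 0.225 × 24984 = 5621 C; n(e⁻) = 5621 / 96485 = 0.05826 mol
Cathode: Co²⁺ + 2e⁻ → Co → n(Co) = 0.05826/2 = 0.02913 mol → 1.72 g
Anode: 2H₂O → O₂ + 4H⁺ + 4e⁻ → n(O₂) = 0.05826/4 = 0.01457 mol → 0.326 L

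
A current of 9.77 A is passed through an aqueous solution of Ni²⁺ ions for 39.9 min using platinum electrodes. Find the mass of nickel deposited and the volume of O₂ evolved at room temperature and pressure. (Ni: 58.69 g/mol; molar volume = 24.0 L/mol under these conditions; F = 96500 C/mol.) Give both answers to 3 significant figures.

Q = 9.77 × 2394 = 23390 C; n(e⁻) = 23390 / 96500 = 0.2424 mol
Cathode: Ni²⁺ + 2e⁻ → Ni → n(Ni) = 0.2424/2 = 0.1212 mol → 7.11 g
Anode: 2H₂O → O₂ + 4H⁺ + 4e⁻ → n(O₂) = 0.2424/4 = 0.06060 mol → 1.45 L

7.11 g Ni; 1.45 L O₂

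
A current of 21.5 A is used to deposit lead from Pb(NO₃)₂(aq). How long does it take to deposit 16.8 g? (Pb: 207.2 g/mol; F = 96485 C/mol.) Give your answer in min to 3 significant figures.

n(Pb) = 16.8 / 207.2 = 0.08108 mol
Pb²⁺ + 2e⁻ → Pb, so n(e⁻) = 2 × 0.08108 = 0.1622 mol
Q = 0.1622 × 96485 = 15650 C
t = Q / I = 15650 / 21.5 = 727.9 s = 12.1 min

12.1 min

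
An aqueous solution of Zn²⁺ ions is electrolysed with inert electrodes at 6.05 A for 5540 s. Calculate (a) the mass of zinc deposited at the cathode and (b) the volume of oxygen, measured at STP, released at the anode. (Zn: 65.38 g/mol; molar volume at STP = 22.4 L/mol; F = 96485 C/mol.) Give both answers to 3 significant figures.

11.4 g Zn; 1.95 L O₂

Q = 6.05 × 5540 = 33520 C; n(e⁻) = 33520 / 96485 = 0.3474 mol
Cathode: Zn²⁺ + 2e⁻ → Zn → n(Zn) = 0.3474/2 = 0.1737 mol → 11.4 g
Anode: 2H₂O → O₂ + 4H⁺ + 4e⁻ → n(O₂) = 0.3474/4 = 0.08685 mol → 1.95 L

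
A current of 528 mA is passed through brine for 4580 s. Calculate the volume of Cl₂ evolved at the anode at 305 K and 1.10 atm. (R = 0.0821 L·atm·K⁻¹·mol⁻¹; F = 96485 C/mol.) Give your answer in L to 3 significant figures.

0.285 L

Charge passed = 0.528 × 4580 = 2418 C
n(e⁻) = Q/F = 2418/96485 = 0.02506 mol
2Cl⁻ → Cl₂ + 2e⁻, so n(Cl₂) = 0.02506 / 2 = 0.01253 mol
V = nRT/P = 0.01253 × 0.0821 × 305 / 1.10 = 0.2852 L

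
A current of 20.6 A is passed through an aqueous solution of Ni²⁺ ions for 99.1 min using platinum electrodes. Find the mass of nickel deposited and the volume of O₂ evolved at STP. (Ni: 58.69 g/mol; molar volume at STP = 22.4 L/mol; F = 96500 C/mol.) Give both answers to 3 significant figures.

Q = 20.6 × 5946 = 1.225×10^5 C; n(e⁻) = 1.225×10^5 / 96500 = 1.269 mol
Cathode: Ni²⁺ + 2e⁻ → Ni → n(Ni) = 1.269/2 = 0.6345 mol → 37.2 g
Anode: 2H₂O → O₂ + 4H⁺ + 4e⁻ → n(O₂) = 1.269/4 = 0.3173 mol → 7.11 L

37.2 g Ni; 7.11 L O₂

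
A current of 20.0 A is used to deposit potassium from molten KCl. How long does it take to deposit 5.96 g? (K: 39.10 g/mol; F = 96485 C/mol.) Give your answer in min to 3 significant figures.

n(K) = 5.96 / 39.10 = 0.1524 mol
K⁺ + e⁻ → K, so n(e⁻) = 0.1524 mol
Q = 0.1524 × 96485 = 14700 C
t = Q / I = 14700 / 20.0 = 735.0 s = 12.3 min

12.3 min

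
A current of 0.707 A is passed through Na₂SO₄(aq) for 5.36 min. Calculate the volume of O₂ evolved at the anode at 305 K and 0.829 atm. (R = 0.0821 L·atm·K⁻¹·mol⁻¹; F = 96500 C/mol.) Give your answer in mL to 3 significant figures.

17.8 mL

Q = It = 0.707 × 321.6 = 227.4 C
n(e⁻) = 227.4 / 96500 = 0.002356 mol
2H₂O → O₂ + 4H⁺ + 4e⁻, so n(O₂) = 0.002356 / 4 = 5.890×10^-4 mol
V = nRT/P = 5.890×10^-4 × 0.0821 × 305 / 0.829 = 0.01779 L
= 17.8 mL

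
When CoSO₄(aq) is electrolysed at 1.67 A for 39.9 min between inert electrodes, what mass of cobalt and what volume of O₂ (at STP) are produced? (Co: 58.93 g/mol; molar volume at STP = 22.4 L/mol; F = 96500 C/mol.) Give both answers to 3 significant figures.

1.22 g Co; 0.232 L O₂

Q = 1.67 × 2394 = 3998 C; n(e⁻) = 3998 / 96500 = 0.04143 mol
Cathode: Co²⁺ + 2e⁻ → Co → n(Co) = 0.04143/2 = 0.02072 mol → 1.22 g
Anode: 2H₂O → O₂ + 4H⁺ + 4e⁻ → n(O₂) = 0.04143/4 = 0.01036 mol → 0.232 L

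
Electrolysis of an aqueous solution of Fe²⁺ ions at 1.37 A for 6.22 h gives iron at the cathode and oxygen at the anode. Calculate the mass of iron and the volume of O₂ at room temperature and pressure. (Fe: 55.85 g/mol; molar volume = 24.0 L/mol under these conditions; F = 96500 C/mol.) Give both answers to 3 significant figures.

Q = 1.37 × 22392 = 30680 C; n(e⁻) = 30680 / 96500 = 0.3179 mol
Cathode: Fe²⁺ + 2e⁻ → Fe → n(Fe) = 0.3179/2 = 0.1590 mol → 8.88 g
Anode: 2H₂O → O₂ + 4H⁺ + 4e⁻ → n(O₂) = 0.3179/4 = 0.07948 mol → 1.91 L

8.88 g Fe; 1.91 L O₂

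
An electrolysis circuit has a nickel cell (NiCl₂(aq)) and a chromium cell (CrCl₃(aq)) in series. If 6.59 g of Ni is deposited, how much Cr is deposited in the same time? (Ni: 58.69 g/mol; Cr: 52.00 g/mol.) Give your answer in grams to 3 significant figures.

n(Ni) = 6.59 / 58.69 = 0.1123 mol
Ni²⁺ + 2e⁻ → Ni, so n(e⁻) = 2 × 0.1123 = 0.2246 mol
In series, the same 0.2246 mol of electrons flows through the second cell.
Cr³⁺ + 3e⁻ → Cr, so n(Cr) = 0.2246 / 3 = 0.07487 mol
m(Cr) = 0.07487 × 52.00 = 3.89 g

3.89 g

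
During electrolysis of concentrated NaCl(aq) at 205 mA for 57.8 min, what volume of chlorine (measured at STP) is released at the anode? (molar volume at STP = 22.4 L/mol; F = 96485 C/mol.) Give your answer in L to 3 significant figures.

Charge passed = 0.205 × 3468 = 710.9 C
n(e⁻) = Q/F = 710.9/96485 = 0.007368 mol
2Cl⁻ → Cl₂ + 2e⁻, so n(Cl₂) = 0.007368 / 2 = 0.003684 mol
V = 0.003684 × 22.4 = 0.08252 L

0.0825 L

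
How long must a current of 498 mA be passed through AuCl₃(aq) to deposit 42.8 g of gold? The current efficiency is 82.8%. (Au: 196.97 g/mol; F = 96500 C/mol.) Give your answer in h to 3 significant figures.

42.4 h

n(Au) = 42.8 / 196.97 = 0.2173 mol
Au³⁺ + 3e⁻ → Au, so n(e⁻) = 3 × 0.2173 = 0.6519 mol
Q = 0.6519 × 96500 / 0.828 = 75980 C
t = Q / I = 75980 / 0.498 = 1.526×10^5 s = 42.4 h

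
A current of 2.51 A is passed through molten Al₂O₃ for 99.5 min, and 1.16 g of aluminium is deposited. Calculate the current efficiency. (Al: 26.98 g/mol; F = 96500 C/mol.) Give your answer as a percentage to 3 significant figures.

Q = 2.51 × 5970 = 14980 C
n(e⁻) = 14980 / 96500 = 0.1552 mol
Al³⁺ + 3e⁻ → Al, so theoretical n(Al) = 0.05173 mol → 1.396 g
Efficiency = 1.16 / 1.396 = 0.8309 = 83.1%

83.1%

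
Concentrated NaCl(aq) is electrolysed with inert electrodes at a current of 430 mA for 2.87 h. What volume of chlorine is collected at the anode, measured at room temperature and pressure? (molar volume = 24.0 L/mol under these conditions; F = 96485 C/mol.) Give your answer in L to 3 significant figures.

0.553 L

Q = It = 0.430 × 10332 = 4443 C
n(e⁻) = Q/F = 4443/96485 = 0.04605 mol
2Cl⁻ → Cl₂ + 2e⁻, so n(Cl₂) = 0.04605 / 2 = 0.02303 mol
V = 0.02303 × 24.0 = 0.5527 L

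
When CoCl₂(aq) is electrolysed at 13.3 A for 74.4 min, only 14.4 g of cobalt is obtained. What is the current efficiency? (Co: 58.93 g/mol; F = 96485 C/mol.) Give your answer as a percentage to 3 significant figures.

Q = 13.3 × 4464 = 59370 C
n(e⁻) = 59370 / 96485 = 0.6153 mol
Co²⁺ + 2e⁻ → Co, so theoretical n(Co) = 0.3077 mol → 18.13 g
Efficiency = 14.4 / 18.13 = 0.7943 = 79.4%

79.4%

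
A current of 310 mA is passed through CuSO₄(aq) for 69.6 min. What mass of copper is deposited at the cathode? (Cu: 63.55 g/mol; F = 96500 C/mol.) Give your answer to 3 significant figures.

0.426 g

Q = 0.310 A × 4176 s = 1295 C
n(e⁻) = Q/F = 1295/96500 = 0.01342 mol
Cu²⁺ + 2e⁻ → Cu, so n(Cu) = 0.01342 / 2 = 0.006710 mol
m = 0.006710 × 63.55 = 0.426 g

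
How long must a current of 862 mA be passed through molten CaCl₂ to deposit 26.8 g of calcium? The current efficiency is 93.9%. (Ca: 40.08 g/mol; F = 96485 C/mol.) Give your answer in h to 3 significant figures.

44.3 h

n(Ca) = 26.8 / 40.08 = 0.6687 mol
Ca²⁺ + 2e⁻ → Ca, so n(e⁻) = 2 × 0.6687 = 1.337 mol
Q = 1.337 × 96485 / 0.939 = 1.374×10^5 C
t = Q / I = 1.374×10^5 / 0.862 = 1.594×10^5 s = 44.3 h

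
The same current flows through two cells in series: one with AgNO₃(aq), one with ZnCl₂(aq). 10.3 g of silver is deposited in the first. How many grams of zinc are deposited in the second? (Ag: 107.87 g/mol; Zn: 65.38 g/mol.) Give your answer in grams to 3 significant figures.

3.12 g

n(Ag) = 10.3 / 107.87 = 0.09549 mol
Ag⁺ + e⁻ → Ag, so n(e⁻) = 0.09549 mol
Same current for the same time ⇒ same n(e⁻) = 0.09549 mol in both cells.
Zn²⁺ + 2e⁻ → Zn, so n(Zn) = 0.09549 / 2 = 0.04775 mol
m(Zn) = 0.04775 × 65.38 = 3.12 g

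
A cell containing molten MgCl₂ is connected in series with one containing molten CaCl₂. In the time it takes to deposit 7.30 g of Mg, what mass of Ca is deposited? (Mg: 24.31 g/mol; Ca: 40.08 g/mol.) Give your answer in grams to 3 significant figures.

n(Mg) = 7.30 / 24.31 = 0.3003 mol
Mg²⁺ + 2e⁻ → Mg, so n(e⁻) = 2 × 0.3003 = 0.6006 mol
Since the cells are in series, n(e⁻) in the Ca cell is also 0.6006 mol.
Ca²⁺ + 2e⁻ → Ca, so n(Ca) = 0.6006 / 2 = 0.3003 mol
m(Ca) = 0.3003 × 40.08 = 12.0 g

12.0 g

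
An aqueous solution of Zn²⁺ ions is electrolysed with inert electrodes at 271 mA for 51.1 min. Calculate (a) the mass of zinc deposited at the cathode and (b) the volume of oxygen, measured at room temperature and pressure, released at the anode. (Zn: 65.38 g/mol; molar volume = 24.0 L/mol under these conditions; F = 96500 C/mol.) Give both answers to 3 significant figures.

Q = 0.271 × 3066 = 830.9 C; n(e⁻) = 830.9 / 96500 = 0.008610 mol
Cathode: Zn²⁺ + 2e⁻ → Zn → n(Zn) = 0.008610/2 = 0.004305 mol → 0.281 g
Anode: 2H₂O → O₂ + 4H⁺ + 4e⁻ → n(O₂) = 0.008610/4 = 0.002153 mol → 0.0517 L

0.281 g Zn; 0.0517 L O₂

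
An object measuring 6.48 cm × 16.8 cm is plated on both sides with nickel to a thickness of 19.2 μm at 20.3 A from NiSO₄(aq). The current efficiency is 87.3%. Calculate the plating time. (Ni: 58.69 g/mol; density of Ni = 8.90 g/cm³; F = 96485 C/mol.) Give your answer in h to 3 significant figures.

0.192 h

Plated area = 2 × 6.48 × 16.8 = 217.7 cm²
Volume = 217.7 × 19.2×10⁻⁴ cm = 0.4180 cm³
m(Ni) = 0.4180 × 8.90 = 3.720 g
n(Ni) = 3.720 / 58.69 = 0.06338 mol; n(e⁻) = 2 × 0.06338 = 0.1268 mol
Q = 0.1268 × 96485 / 0.873 = 14010 C
t = 14010 / 20.3 = 690.1 s = 0.192 h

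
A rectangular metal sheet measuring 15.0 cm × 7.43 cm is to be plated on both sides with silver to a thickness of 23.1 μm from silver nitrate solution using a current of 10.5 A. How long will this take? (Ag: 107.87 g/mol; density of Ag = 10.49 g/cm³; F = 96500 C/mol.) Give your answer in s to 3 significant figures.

460 s

Plated area = 2 × 15.0 × 7.43 = 222.9 cm²
Volume = 222.9 × 23.1×10⁻⁴ cm = 0.5149 cm³
m(Ag) = 0.5149 × 10.49 = 5.401 g
n(Ag) = 5.401 / 107.87 = 0.05007 mol; n(e⁻) = 0.05007 mol
Q = 0.05007 × 96500 = 4832 C
t = 4832 / 10.5 = 460.2 s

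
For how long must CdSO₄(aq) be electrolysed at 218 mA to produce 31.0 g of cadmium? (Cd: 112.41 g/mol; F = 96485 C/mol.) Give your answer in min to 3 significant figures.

n(Cd) = 31.0 / 112.41 = 0.2758 mol
Cd²⁺ + 2e⁻ → Cd, so n(e⁻) = 2 × 0.2758 = 0.5516 mol
Q = 0.5516 × 96485 = 53220 C
t = Q / I = 53220 / 0.218 = 2.441×10^5 s = 4070 min

4070 min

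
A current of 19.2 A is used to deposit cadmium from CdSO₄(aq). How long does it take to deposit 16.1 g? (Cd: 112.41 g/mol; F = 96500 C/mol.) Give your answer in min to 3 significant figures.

n(Cd) = 16.1 / 112.41 = 0.1432 mol
Cd²⁺ + 2e⁻ → Cd, so n(e⁻) = 2 × 0.1432 = 0.2864 mol
Q = 0.2864 × 96500 = 27640 C
t = Q / I = 27640 / 19.2 = 1440 s = 24.0 min

24.0 min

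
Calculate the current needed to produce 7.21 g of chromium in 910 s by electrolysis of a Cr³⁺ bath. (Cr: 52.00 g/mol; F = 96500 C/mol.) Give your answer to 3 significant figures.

n(Cr) = 7.21 / 52.00 = 0.1387 mol
Cr³⁺ + 3e⁻ → Cr, so n(e⁻) = 3 × 0.1387 = 0.4161 mol
Q = 0.4161 × 96500 = 40150 C
I = Q / t = 40150 / 910 s = 44.1 A

44.1 A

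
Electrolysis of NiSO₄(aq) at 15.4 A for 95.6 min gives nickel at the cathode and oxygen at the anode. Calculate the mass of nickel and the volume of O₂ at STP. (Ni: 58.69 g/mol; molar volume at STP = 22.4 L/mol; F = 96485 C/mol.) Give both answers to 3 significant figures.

26.9 g Ni; 5.13 L O₂

Q = 15.4 × 5736 = 88330 C; n(e⁻) = 88330 / 96485 = 0.9155 mol
Cathode: Ni²⁺ + 2e⁻ → Ni → n(Ni) = 0.9155/2 = 0.4578 mol → 26.9 g
Anode: 2H₂O → O₂ + 4H⁺ + 4e⁻ → n(O₂) = 0.9155/4 = 0.2289 mol → 5.13 L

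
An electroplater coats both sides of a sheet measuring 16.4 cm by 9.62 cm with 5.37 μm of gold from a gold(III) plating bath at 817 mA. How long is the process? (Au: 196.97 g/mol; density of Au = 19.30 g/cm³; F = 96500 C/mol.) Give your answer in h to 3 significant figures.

Plated area = 2 × 16.4 × 9.62 = 315.5 cm²
Volume = 315.5 × 5.37×10⁻⁴ cm = 0.1694 cm³
m(Au) = 0.1694 × 19.30 = 3.269 g
n(Au) = 3.269 / 196.97 = 0.01660 mol; n(e⁻) = 3 × 0.01660 = 0.04980 mol
Q = 0.04980 × 96500 = 4806 C
t = 4806 / 0.817 = 5882 s = 1.63 h

1.63 h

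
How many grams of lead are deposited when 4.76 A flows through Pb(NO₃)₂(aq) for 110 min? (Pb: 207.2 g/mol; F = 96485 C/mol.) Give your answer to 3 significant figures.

33.7 g

Charge passed = 4.76 × 6600 = 31420 C
Moles of electrons = 31420 / 96485 = 0.3256 mol
Pb²⁺ + 2e⁻ → Pb, so n(Pb) = 0.3256 / 2 = 0.1628 mol
m = 0.1628 × 207.2 = 33.7 g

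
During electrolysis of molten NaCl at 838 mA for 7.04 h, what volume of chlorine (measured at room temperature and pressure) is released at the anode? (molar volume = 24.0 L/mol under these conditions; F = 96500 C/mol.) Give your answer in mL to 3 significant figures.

Q = 0.838 A × 25344 s = 21240 C
n(e⁻) = Q/F = 21240/96500 = 0.2201 mol
2Cl⁻ → Cl₂ + 2e⁻, so n(Cl₂) = 0.2201 / 2 = 0.1101 mol
V = 0.1101 × 24.0 = 2.642 L
= 2640 mL

2640 mL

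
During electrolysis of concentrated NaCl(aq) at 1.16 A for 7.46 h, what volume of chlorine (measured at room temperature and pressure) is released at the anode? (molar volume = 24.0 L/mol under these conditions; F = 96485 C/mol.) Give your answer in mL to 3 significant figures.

3870 mL

Q = It = 1.16 × 26856 = 31150 C
Moles of electrons = 31150 / 96485 = 0.3228 mol
2Cl⁻ → Cl₂ + 2e⁻, so n(Cl₂) = 0.3228 / 2 = 0.1614 mol
V = 0.1614 × 24.0 = 3.874 L
= 3870 mL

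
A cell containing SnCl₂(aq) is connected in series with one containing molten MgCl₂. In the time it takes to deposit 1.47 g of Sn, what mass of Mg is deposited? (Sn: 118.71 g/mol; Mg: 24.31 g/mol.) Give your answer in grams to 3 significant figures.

n(Sn) = 1.47 / 118.71 = 0.01238 mol
Sn²⁺ + 2e⁻ → Sn, so n(e⁻) = 2 × 0.01238 = 0.02476 mol
The cells are in series, so the same charge (and hence the same n(e⁻) = 0.02476 mol) passes through both.
Mg²⁺ + 2e⁻ → Mg, so n(Mg) = 0.02476 / 2 = 0.01238 mol
m(Mg) = 0.01238 × 24.31 = 0.301 g

0.301 g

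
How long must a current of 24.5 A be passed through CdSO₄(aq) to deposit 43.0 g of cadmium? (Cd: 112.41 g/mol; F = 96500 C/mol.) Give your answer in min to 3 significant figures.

50.2 min

n(Cd) = 43.0 / 112.41 = 0.3825 mol
Cd²⁺ + 2e⁻ → Cd, so n(e⁻) = 2 × 0.3825 = 0.7650 mol
Q = 0.7650 × 96500 = 73820 C
t = Q / I = 73820 / 24.5 = 3013 s = 50.2 min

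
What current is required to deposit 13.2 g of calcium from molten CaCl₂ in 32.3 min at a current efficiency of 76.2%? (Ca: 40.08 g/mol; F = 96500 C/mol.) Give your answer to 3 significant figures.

43.0 A

n(Ca) = 13.2 / 40.08 = 0.3293 mol
Ca²⁺ + 2e⁻ → Ca, so n(e⁻) = 2 × 0.3293 = 0.6586 mol
Q = 0.6586 × 96500 / 0.762 = 83410 C
I = Q / t = 83410 / 1938 s = 43.0 A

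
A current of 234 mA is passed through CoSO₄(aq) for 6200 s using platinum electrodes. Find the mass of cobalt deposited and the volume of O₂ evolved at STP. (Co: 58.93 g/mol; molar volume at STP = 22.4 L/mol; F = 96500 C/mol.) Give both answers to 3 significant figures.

Q = 0.234 × 6200 = 1451 C; n(e⁻) = 1451 / 96500 = 0.01504 mol
Cathode: Co²⁺ + 2e⁻ → Co → n(Co) = 0.01504/2 = 0.007520 mol → 0.443 g
Anode: 2H₂O → O₂ + 4H⁺ + 4e⁻ → n(O₂) = 0.01504/4 = 0.003760 mol → 0.0842 L

0.443 g Co; 0.0842 L O₂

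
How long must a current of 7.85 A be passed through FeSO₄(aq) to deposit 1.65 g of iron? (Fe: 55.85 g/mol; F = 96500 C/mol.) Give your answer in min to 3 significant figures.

12.1 min

n(Fe) = 1.65 / 55.85 = 0.02954 mol
Fe²⁺ + 2e⁻ → Fe, so n(e⁻) = 2 × 0.02954 = 0.05908 mol
Q = 0.05908 × 96500 = 5701 C
t = Q / I = 5701 / 7.85 = 726.2 s = 12.1 min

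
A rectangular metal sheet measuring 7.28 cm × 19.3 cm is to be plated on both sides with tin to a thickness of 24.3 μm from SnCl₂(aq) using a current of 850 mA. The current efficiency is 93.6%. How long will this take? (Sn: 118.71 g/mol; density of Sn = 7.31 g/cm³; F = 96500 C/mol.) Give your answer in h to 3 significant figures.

2.83 h

Plated area = 2 × 7.28 × 19.3 = 281.0 cm²
Volume = 281.0 × 24.3×10⁻⁴ cm = 0.6828 cm³
m(Sn) = 0.6828 × 7.31 = 4.991 g
n(Sn) = 4.991 / 118.71 = 0.04204 mol; n(e⁻) = 2 × 0.04204 = 0.08408 mol
Q = 0.08408 × 96500 / 0.936 = 8669 C
t = 8669 / 0.850 = 10200 s = 2.83 h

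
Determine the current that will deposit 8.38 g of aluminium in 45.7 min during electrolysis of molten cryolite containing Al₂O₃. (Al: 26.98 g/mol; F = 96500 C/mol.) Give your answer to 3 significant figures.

n(Al) = 8.38 / 26.98 = 0.3106 mol
Al³⁺ + 3e⁻ → Al, so n(e⁻) = 3 × 0.3106 = 0.9318 mol
Q = 0.9318 × 96500 = 89920 C
I = Q / t = 89920 / 2742 s = 32.8 A

32.8 A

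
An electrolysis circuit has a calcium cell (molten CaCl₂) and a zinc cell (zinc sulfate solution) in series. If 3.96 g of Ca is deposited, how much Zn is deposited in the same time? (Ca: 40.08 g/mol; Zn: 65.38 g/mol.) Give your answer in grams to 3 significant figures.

6.46 g

n(Ca) = 3.96 / 40.08 = 0.09880 mol
Ca²⁺ + 2e⁻ → Ca, so n(e⁻) = 2 × 0.09880 = 0.1976 mol
Same current for the same time ⇒ same n(e⁻) = 0.1976 mol in both cells.
Zn²⁺ + 2e⁻ → Zn, so n(Zn) = 0.1976 / 2 = 0.09880 mol
m(Zn) = 0.09880 × 65.38 = 6.46 g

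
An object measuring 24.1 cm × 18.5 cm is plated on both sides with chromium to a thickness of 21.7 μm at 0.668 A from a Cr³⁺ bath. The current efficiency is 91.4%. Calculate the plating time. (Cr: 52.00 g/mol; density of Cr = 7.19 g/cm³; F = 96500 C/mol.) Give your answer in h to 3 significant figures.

35.2 h

Plated area = 2 × 24.1 × 18.5 = 891.7 cm²
Volume = 891.7 × 21.7×10⁻⁴ cm = 1.935 cm³
m(Cr) = 1.935 × 7.19 = 13.91 g
n(Cr) = 13.91 / 52.00 = 0.2675 mol; n(e⁻) = 3 × 0.2675 = 0.8025 mol
Q = 0.8025 × 96500 / 0.914 = 84730 C
t = 84730 / 0.668 = 1.268×10^5 s = 35.2 h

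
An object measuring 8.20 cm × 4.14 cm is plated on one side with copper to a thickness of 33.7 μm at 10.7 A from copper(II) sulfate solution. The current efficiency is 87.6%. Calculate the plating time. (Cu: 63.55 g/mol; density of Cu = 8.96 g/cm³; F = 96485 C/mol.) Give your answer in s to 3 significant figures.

332 s

Plated area = 8.20 × 4.14 = 33.95 cm²
Volume = 33.95 × 33.7×10⁻⁴ cm = 0.1144 cm³
m(Cu) = 0.1144 × 8.96 = 1.025 g
n(Cu) = 1.025 / 63.55 = 0.01613 mol; n(e⁻) = 2 × 0.01613 = 0.03226 mol
Q = 0.03226 × 96485 / 0.876 = 3553 C
t = 3553 / 10.7 = 332.1 s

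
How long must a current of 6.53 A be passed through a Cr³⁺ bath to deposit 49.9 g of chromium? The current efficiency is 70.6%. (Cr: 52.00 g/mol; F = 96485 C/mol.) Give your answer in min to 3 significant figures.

n(Cr) = 49.9 / 52.00 = 0.9596 mol
Cr³⁺ + 3e⁻ → Cr, so n(e⁻) = 3 × 0.9596 = 2.879 mol
Q = 2.879 × 96485 / 0.706 = 3.935×10^5 C
t = Q / I = 3.935×10^5 / 6.53 = 60260 s = 1000 min

1000 min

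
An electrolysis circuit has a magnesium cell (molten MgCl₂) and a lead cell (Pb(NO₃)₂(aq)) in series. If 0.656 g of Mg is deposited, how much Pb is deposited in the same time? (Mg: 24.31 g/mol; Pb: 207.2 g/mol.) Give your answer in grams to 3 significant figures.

n(Mg) = 0.656 / 24.31 = 0.02698 mol
Mg²⁺ + 2e⁻ → Mg, so n(e⁻) = 2 × 0.02698 = 0.05396 mol
Same current for the same time ⇒ same n(e⁻) = 0.05396 mol in both cells.
Pb²⁺ + 2e⁻ → Pb, so n(Pb) = 0.05396 / 2 = 0.02698 mol
m(Pb) = 0.02698 × 207.2 = 5.59 g

5.59 g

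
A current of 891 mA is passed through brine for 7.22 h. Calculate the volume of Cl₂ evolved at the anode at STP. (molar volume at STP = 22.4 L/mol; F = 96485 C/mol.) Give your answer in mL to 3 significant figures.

2690 mL

Q = 0.891 A × 25992 s = 23160 C
Moles of electrons = 23160 / 96485 = 0.2400 mol
2Cl⁻ → Cl₂ + 2e⁻, so n(Cl₂) = 0.2400 / 2 = 0.1200 mol
V = 0.1200 × 22.4 = 2.688 L
= 2690 mL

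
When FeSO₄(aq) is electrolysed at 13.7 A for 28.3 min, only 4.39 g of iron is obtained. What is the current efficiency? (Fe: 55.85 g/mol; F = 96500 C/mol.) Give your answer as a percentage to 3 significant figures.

65.2%

Q = 13.7 × 1698 = 23260 C
n(e⁻) = 23260 / 96500 = 0.2410 mol
Fe²⁺ + 2e⁻ → Fe, so theoretical n(Fe) = 0.1205 mol → 6.730 g
Efficiency = 4.39 / 6.730 = 0.6523 = 65.2%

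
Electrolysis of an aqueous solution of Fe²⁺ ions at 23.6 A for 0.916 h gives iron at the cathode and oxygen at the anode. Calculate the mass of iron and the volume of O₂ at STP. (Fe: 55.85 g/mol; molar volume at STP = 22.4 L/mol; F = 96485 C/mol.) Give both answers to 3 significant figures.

Q = 23.6 × 3297.6 = 77820 C; n(e⁻) = 77820 / 96485 = 0.8066 mol
Cathode: Fe²⁺ + 2e⁻ → Fe → n(Fe) = 0.8066/2 = 0.4033 mol → 22.5 g
Anode: 2H₂O → O₂ + 4H⁺ + 4e⁻ → n(O₂) = 0.8066/4 = 0.2017 mol → 4.52 L

22.5 g Fe; 4.52 L O₂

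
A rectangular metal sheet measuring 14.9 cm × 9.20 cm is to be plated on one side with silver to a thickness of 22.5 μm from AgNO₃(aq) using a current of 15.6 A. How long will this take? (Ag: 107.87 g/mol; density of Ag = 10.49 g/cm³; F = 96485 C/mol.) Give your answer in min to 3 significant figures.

Plated area = 14.9 × 9.20 = 137.1 cm²
Volume = 137.1 × 22.5×10⁻⁴ cm = 0.3085 cm³
m(Ag) = 0.3085 × 10.49 = 3.236 g
n(Ag) = 3.236 / 107.87 = 0.03000 mol; n(e⁻) = 0.03000 mol
Q = 0.03000 × 96485 = 2895 C
t = 2895 / 15.6 = 185.6 s = 3.09 min

3.09 min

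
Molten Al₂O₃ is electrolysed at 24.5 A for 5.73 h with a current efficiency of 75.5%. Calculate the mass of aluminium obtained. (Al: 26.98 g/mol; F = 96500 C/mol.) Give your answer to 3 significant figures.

35.6 g

Q = 24.5 × 20628 = 5.054×10^5 C
n(e⁻) = 5.054×10^5 / 96500 = 5.237 mol
Al³⁺ + 3e⁻ → Al, so theoretical m(Al) = 1.746 × 26.98 = 47.11 g
Actual mass = 75.5% × 47.11 = 35.6 g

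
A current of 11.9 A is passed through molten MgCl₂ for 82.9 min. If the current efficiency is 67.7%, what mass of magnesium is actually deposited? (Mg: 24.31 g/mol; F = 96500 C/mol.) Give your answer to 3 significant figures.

Q = 11.9 × 4974 = 59190 C
n(e⁻) = 59190 / 96500 = 0.6134 mol
Mg²⁺ + 2e⁻ → Mg, so theoretical m(Mg) = 0.3067 × 24.31 = 7.456 g
Actual mass = 67.7% × 7.456 = 5.05 g

5.05 g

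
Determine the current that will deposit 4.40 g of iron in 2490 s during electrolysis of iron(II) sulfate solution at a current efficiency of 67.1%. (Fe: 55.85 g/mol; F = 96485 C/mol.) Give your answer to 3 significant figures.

9.10 A

n(Fe) = 4.40 / 55.85 = 0.07878 mol
Fe²⁺ + 2e⁻ → Fe, so n(e⁻) = 2 × 0.07878 = 0.1576 mol
Q = 0.1576 × 96485 / 0.671 = 22660 C
I = Q / t = 22660 / 2490 s = 9.10 A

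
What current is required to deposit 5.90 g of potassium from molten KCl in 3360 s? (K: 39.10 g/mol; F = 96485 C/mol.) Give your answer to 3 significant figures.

4.33 A

n(K) = 5.90 / 39.10 = 0.1509 mol
K⁺ + e⁻ → K, so n(e⁻) = 0.1509 mol
Q = 0.1509 × 96485 = 14560 C
I = Q / t = 14560 / 3360 s = 4.33 A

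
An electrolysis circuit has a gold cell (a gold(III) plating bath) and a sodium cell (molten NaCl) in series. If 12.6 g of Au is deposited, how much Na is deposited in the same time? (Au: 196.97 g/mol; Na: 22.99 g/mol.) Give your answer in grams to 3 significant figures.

4.41 g

n(Au) = 12.6 / 196.97 = 0.06397 mol
Au³⁺ + 3e⁻ → Au, so n(e⁻) = 3 × 0.06397 = 0.1919 mol
In series, the same 0.1919 mol of electrons flows through the second cell.
Na⁺ + e⁻ → Na, so n(Na) = 0.1919 mol
m(Na) = 0.1919 × 22.99 = 4.41 g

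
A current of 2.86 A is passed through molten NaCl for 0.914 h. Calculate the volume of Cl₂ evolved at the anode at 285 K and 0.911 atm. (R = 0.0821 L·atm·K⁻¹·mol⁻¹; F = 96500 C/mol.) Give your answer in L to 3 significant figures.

1.25 L

Q = 2.86 A × 3290.4 s = 9411 C
Moles of electrons = 9411 / 96500 = 0.09752 mol
2Cl⁻ → Cl₂ + 2e⁻, so n(Cl₂) = 0.09752 / 2 = 0.04876 mol
V = nRT/P = 0.04876 × 0.0821 × 285 / 0.911 = 1.252 L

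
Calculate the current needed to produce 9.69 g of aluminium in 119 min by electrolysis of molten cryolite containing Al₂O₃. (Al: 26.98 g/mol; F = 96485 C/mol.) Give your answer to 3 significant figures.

n(Al) = 9.69 / 26.98 = 0.3592 mol
Al³⁺ + 3e⁻ → Al, so n(e⁻) = 3 × 0.3592 = 1.078 mol
Q = 1.078 × 96485 = 1.040×10^5 C
I = Q / t = 1.040×10^5 / 7140 s = 14.6 A

14.6 A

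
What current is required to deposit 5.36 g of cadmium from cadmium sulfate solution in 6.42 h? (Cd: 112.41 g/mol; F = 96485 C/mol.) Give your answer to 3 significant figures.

n(Cd) = 5.36 / 112.41 = 0.04768 mol
Cd²⁺ + 2e⁻ → Cd, so n(e⁻) = 2 × 0.04768 = 0.09536 mol
Q = 0.09536 × 96485 = 9201 C
I = Q / t = 9201 / 23112 s = 0.398 A

0.398 A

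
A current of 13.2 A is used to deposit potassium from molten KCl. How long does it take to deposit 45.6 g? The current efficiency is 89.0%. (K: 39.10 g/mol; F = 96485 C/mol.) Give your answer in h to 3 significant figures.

n(K) = 45.6 / 39.10 = 1.166 mol
K⁺ + e⁻ → K, so n(e⁻) = 1.166 mol
Q = 1.166 × 96485 / 0.890 = 1.264×10^5 C
t = Q / I = 1.264×10^5 / 13.2 = 9576 s = 2.66 h

2.66 h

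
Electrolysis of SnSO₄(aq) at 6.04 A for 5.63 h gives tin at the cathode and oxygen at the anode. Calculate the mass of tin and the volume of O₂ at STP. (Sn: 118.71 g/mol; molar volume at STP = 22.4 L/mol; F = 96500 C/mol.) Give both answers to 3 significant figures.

75.3 g Sn; 7.10 L O₂

Q = 6.04 × 20268 = 1.224×10^5 C; n(e⁻) = 1.224×10^5 / 96500 = 1.268 mol
Cathode: Sn²⁺ + 2e⁻ → Sn → n(Sn) = 1.268/2 = 0.6340 mol → 75.3 g
Anode: 2H₂O → O₂ + 4H⁺ + 4e⁻ → n(O₂) = 1.268/4 = 0.3170 mol → 7.10 L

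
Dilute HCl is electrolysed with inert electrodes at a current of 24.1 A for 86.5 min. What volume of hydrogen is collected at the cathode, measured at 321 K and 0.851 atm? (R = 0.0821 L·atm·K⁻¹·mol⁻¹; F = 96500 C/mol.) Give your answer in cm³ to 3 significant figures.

Q = It = 24.1 × 5190 = 1.251×10^5 C
n(e⁻) = Q/F = 1.251×10^5/96500 = 1.296 mol
2H⁺ + 2e⁻ → H₂, so n(H₂) = 1.296 / 2 = 0.6480 mol
V = nRT/P = 0.6480 × 0.0821 × 321 / 0.851 = 20.07 L
= 20100 cm³

20100 cm³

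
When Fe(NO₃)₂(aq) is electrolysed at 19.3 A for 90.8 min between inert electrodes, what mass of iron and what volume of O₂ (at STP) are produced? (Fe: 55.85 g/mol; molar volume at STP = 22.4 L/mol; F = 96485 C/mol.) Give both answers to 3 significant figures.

Q = 19.3 × 5448 = 1.051×10^5 C; n(e⁻) = 1.051×10^5 / 96485 = 1.089 mol
Cathode: Fe²⁺ + 2e⁻ → Fe → n(Fe) = 1.089/2 = 0.5445 mol → 30.4 g
Anode: 2H₂O → O₂ + 4H⁺ + 4e⁻ → n(O₂) = 1.089/4 = 0.2723 mol → 6.10 L

30.4 g Fe; 6.10 L O₂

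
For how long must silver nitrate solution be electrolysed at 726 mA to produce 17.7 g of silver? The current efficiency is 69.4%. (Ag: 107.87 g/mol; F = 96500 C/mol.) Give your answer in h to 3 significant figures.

8.73 h

n(Ag) = 17.7 / 107.87 = 0.1641 mol
Ag⁺ + e⁻ → Ag, so n(e⁻) = 0.1641 mol
Q = 0.1641 × 96500 / 0.694 = 22820 C
t = Q / I = 22820 / 0.726 = 31430 s = 8.73 h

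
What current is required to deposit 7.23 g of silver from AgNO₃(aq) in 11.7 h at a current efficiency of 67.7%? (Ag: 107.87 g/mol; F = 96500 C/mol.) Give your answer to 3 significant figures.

n(Ag) = 7.23 / 107.87 = 0.06703 mol
Ag⁺ + e⁻ → Ag, so n(e⁻) = 0.06703 mol
Q = 0.06703 × 96500 / 0.677 = 9554 C
I = Q / t = 9554 / 42120 s = 0.227 A

0.227 A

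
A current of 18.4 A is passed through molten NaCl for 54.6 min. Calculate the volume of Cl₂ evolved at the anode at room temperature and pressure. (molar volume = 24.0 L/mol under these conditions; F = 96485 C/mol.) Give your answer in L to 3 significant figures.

Q = 18.4 A × 3276 s = 60280 C
Moles of electrons = 60280 / 96485 = 0.6248 mol
2Cl⁻ → Cl₂ + 2e⁻, so n(Cl₂) = 0.6248 / 2 = 0.3124 mol
V = 0.3124 × 24.0 = 7.498 L

7.50 L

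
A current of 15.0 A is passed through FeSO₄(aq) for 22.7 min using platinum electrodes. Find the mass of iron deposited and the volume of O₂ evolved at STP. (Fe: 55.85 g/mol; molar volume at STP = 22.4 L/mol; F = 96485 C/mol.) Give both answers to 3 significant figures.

Q = 15.0 × 1362 = 20430 C; n(e⁻) = 20430 / 96485 = 0.2117 mol
Cathode: Fe²⁺ + 2e⁻ → Fe → n(Fe) = 0.2117/2 = 0.1059 mol → 5.91 g
Anode: 2H₂O → O₂ + 4H⁺ + 4e⁻ → n(O₂) = 0.2117/4 = 0.05293 mol → 1.19 L

5.91 g Fe; 1.19 L O₂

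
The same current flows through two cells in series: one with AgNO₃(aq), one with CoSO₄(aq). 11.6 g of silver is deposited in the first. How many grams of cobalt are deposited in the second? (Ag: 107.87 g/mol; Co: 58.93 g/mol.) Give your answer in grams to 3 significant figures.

3.17 g

n(Ag) = 11.6 / 107.87 = 0.1075 mol
Ag⁺ + e⁻ → Ag, so n(e⁻) = 0.1075 mol
Since the cells are in series, n(e⁻) in the Co cell is also 0.1075 mol.
Co²⁺ + 2e⁻ → Co, so n(Co) = 0.1075 / 2 = 0.05375 mol
m(Co) = 0.05375 × 58.93 = 3.17 g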